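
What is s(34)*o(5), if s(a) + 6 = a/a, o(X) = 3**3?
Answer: -135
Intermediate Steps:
o(X) = 27
s(a) = -5 (s(a) = -6 + a/a = -6 + 1 = -5)
s(34)*o(5) = -5*27 = -135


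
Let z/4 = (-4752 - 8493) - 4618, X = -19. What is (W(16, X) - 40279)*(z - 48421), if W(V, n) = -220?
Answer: 4854736627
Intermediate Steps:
z = -71452 (z = 4*((-4752 - 8493) - 4618) = 4*(-13245 - 4618) = 4*(-17863) = -71452)
(W(16, X) - 40279)*(z - 48421) = (-220 - 40279)*(-71452 - 48421) = -40499*(-119873) = 4854736627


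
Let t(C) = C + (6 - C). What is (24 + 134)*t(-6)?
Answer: 948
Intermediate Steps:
t(C) = 6
(24 + 134)*t(-6) = (24 + 134)*6 = 158*6 = 948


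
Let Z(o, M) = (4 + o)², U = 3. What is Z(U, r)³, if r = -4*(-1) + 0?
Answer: 117649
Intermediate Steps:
r = 4 (r = 4 + 0 = 4)
Z(U, r)³ = ((4 + 3)²)³ = (7²)³ = 49³ = 117649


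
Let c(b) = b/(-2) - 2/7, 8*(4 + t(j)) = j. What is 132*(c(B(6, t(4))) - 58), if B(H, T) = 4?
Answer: -55704/7 ≈ -7957.7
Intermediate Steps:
t(j) = -4 + j/8
c(b) = -2/7 - b/2 (c(b) = b*(-½) - 2*⅐ = -b/2 - 2/7 = -2/7 - b/2)
132*(c(B(6, t(4))) - 58) = 132*((-2/7 - ½*4) - 58) = 132*((-2/7 - 2) - 58) = 132*(-16/7 - 58) = 132*(-422/7) = -55704/7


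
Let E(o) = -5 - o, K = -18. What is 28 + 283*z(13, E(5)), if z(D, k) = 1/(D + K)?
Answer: -143/5 ≈ -28.600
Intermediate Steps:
z(D, k) = 1/(-18 + D) (z(D, k) = 1/(D - 18) = 1/(-18 + D))
28 + 283*z(13, E(5)) = 28 + 283/(-18 + 13) = 28 + 283/(-5) = 28 + 283*(-⅕) = 28 - 283/5 = -143/5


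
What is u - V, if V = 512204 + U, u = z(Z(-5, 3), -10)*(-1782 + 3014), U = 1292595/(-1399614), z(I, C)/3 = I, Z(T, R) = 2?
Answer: -235513549991/466538 ≈ -5.0481e+5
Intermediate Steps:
z(I, C) = 3*I
U = -430865/466538 (U = 1292595*(-1/1399614) = -430865/466538 ≈ -0.92354)
u = 7392 (u = (3*2)*(-1782 + 3014) = 6*1232 = 7392)
V = 238962198887/466538 (V = 512204 - 430865/466538 = 238962198887/466538 ≈ 5.1220e+5)
u - V = 7392 - 1*238962198887/466538 = 7392 - 238962198887/466538 = -235513549991/466538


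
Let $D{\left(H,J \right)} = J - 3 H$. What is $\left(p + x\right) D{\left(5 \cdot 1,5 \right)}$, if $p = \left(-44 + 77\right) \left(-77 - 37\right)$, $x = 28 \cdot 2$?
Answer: $37060$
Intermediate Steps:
$x = 56$
$p = -3762$ ($p = 33 \left(-114\right) = -3762$)
$\left(p + x\right) D{\left(5 \cdot 1,5 \right)} = \left(-3762 + 56\right) \left(5 - 3 \cdot 5 \cdot 1\right) = - 3706 \left(5 - 15\right) = \left(-3706\right) \left(-10\right) = 37060$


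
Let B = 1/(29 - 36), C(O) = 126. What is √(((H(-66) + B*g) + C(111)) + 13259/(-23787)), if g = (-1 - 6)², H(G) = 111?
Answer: √14424835893/7929 ≈ 15.147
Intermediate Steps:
B = -⅐ (B = 1/(-7) = -⅐ ≈ -0.14286)
g = 49 (g = (-7)² = 49)
√(((H(-66) + B*g) + C(111)) + 13259/(-23787)) = √(((111 - ⅐*49) + 126) + 13259/(-23787)) = √(((111 - 7) + 126) + 13259*(-1/23787)) = √((104 + 126) - 13259/23787) = √(230 - 13259/23787) = √(5457751/23787) = √14424835893/7929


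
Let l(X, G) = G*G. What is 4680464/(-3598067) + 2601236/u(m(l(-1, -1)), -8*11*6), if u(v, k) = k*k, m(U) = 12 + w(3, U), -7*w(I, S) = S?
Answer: 16641700279/2072486592 ≈ 8.0298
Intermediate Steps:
w(I, S) = -S/7
l(X, G) = G²
m(U) = 12 - U/7
u(v, k) = k²
4680464/(-3598067) + 2601236/u(m(l(-1, -1)), -8*11*6) = 4680464/(-3598067) + 2601236/((-8*11*6)²) = 4680464*(-1/3598067) + 2601236/((-88*6)²) = -4680464/3598067 + 2601236/((-528)²) = -4680464/3598067 + 2601236/278784 = -4680464/3598067 + 2601236*(1/278784) = -4680464/3598067 + 59119/6336 = 16641700279/2072486592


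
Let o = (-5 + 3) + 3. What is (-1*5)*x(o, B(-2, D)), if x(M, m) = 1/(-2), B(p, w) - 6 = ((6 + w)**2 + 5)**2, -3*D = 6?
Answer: 5/2 ≈ 2.5000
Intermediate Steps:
D = -2 (D = -1/3*6 = -2)
o = 1 (o = -2 + 3 = 1)
B(p, w) = 6 + (5 + (6 + w)**2)**2 (B(p, w) = 6 + ((6 + w)**2 + 5)**2 = 6 + (5 + (6 + w)**2)**2)
x(M, m) = -1/2
(-1*5)*x(o, B(-2, D)) = -1*5*(-1/2) = -5*(-1/2) = 5/2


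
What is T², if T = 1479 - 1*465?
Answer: 1028196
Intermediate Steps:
T = 1014 (T = 1479 - 465 = 1014)
T² = 1014² = 1028196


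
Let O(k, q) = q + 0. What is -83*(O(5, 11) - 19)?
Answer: 664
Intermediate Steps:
O(k, q) = q
-83*(O(5, 11) - 19) = -83*(11 - 19) = -83*(-8) = 664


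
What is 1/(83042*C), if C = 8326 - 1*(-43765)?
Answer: 1/4325740822 ≈ 2.3117e-10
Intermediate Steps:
C = 52091 (C = 8326 + 43765 = 52091)
1/(83042*C) = 1/(83042*52091) = (1/83042)*(1/52091) = 1/4325740822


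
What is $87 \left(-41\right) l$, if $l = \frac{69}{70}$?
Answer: $- \frac{246123}{70} \approx -3516.0$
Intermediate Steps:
$l = \frac{69}{70}$ ($l = 69 \cdot \frac{1}{70} = \frac{69}{70} \approx 0.98571$)
$87 \left(-41\right) l = 87 \left(-41\right) \frac{69}{70} = \left(-3567\right) \frac{69}{70} = - \frac{246123}{70}$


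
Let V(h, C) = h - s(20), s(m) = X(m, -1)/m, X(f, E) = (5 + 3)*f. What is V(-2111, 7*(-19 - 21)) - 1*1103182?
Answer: -1105301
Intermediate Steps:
X(f, E) = 8*f
s(m) = 8 (s(m) = (8*m)/m = 8)
V(h, C) = -8 + h (V(h, C) = h - 1*8 = h - 8 = -8 + h)
V(-2111, 7*(-19 - 21)) - 1*1103182 = (-8 - 2111) - 1*1103182 = -2119 - 1103182 = -1105301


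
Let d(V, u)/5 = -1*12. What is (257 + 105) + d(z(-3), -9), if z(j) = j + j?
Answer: 302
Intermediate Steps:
z(j) = 2*j
d(V, u) = -60 (d(V, u) = 5*(-1*12) = 5*(-12) = -60)
(257 + 105) + d(z(-3), -9) = (257 + 105) - 60 = 362 - 60 = 302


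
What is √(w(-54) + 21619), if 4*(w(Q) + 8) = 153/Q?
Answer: √3111882/12 ≈ 147.00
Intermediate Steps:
w(Q) = -8 + 153/(4*Q) (w(Q) = -8 + (153/Q)/4 = -8 + 153/(4*Q))
√(w(-54) + 21619) = √((-8 + (153/4)/(-54)) + 21619) = √((-8 + (153/4)*(-1/54)) + 21619) = √((-8 - 17/24) + 21619) = √(-209/24 + 21619) = √(518647/24) = √3111882/12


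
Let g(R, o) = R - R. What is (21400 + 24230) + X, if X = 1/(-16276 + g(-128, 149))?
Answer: 742673879/16276 ≈ 45630.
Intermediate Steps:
g(R, o) = 0
X = -1/16276 (X = 1/(-16276 + 0) = 1/(-16276) = -1/16276 ≈ -6.1440e-5)
(21400 + 24230) + X = (21400 + 24230) - 1/16276 = 45630 - 1/16276 = 742673879/16276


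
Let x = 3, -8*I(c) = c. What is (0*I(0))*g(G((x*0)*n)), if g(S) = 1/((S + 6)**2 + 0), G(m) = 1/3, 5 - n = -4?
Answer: 0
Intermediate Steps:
n = 9 (n = 5 - 1*(-4) = 5 + 4 = 9)
I(c) = -c/8
G(m) = 1/3
g(S) = (6 + S)**(-2) (g(S) = 1/((6 + S)**2 + 0) = 1/((6 + S)**2) = (6 + S)**(-2))
(0*I(0))*g(G((x*0)*n)) = (0*(-1/8*0))/(6 + 1/3)**2 = (0*0)/(19/3)**2 = 0*(9/361) = 0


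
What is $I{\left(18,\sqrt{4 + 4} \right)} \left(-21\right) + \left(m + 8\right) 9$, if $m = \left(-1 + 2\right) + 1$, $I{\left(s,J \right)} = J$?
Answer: $90 - 42 \sqrt{2} \approx 30.603$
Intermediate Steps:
$m = 2$ ($m = 1 + 1 = 2$)
$I{\left(18,\sqrt{4 + 4} \right)} \left(-21\right) + \left(m + 8\right) 9 = \sqrt{4 + 4} \left(-21\right) + \left(2 + 8\right) 9 = \sqrt{8} \left(-21\right) + 10 \cdot 9 = 2 \sqrt{2} \left(-21\right) + 90 = - 42 \sqrt{2} + 90 = 90 - 42 \sqrt{2}$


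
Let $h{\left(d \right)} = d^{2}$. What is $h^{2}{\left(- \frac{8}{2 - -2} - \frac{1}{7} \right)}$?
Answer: $\frac{50625}{2401} \approx 21.085$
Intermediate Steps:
$h^{2}{\left(- \frac{8}{2 - -2} - \frac{1}{7} \right)} = \left(\left(- \frac{8}{2 - -2} - \frac{1}{7}\right)^{2}\right)^{2} = \left(\left(- \frac{8}{2 + 2} - \frac{1}{7}\right)^{2}\right)^{2} = \left(\left(- \frac{8}{4} - \frac{1}{7}\right)^{2}\right)^{2} = \left(\left(\left(-8\right) \frac{1}{4} - \frac{1}{7}\right)^{2}\right)^{2} = \left(\left(-2 - \frac{1}{7}\right)^{2}\right)^{2} = \left(\left(- \frac{15}{7}\right)^{2}\right)^{2} = \left(\frac{225}{49}\right)^{2} = \frac{50625}{2401}$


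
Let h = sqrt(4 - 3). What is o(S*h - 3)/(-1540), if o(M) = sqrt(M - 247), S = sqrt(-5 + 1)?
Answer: -sqrt(-250 + 2*I)/1540 ≈ -4.1068e-5 - 0.010267*I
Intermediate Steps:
S = 2*I (S = sqrt(-4) = 2*I ≈ 2.0*I)
h = 1 (h = sqrt(1) = 1)
o(M) = sqrt(-247 + M)
o(S*h - 3)/(-1540) = sqrt(-247 + ((2*I)*1 - 3))/(-1540) = sqrt(-247 + (2*I - 3))*(-1/1540) = sqrt(-247 + (-3 + 2*I))*(-1/1540) = sqrt(-250 + 2*I)*(-1/1540) = -sqrt(-250 + 2*I)/1540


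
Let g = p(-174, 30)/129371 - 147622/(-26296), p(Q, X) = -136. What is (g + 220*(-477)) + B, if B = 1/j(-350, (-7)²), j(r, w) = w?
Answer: -460316832138825/4386711868 ≈ -1.0493e+5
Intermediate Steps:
g = 502484987/89524732 (g = -136/129371 - 147622/(-26296) = -136*1/129371 - 147622*(-1/26296) = -136/129371 + 73811/13148 = 502484987/89524732 ≈ 5.6128)
B = 1/49 (B = 1/((-7)²) = 1/49 ≈ 0.020408)
(g + 220*(-477)) + B = (502484987/89524732 + 220*(-477)) + 1/49 = (502484987/89524732 - 104940) + 1/49 = -9394222891093/89524732 + 1/49 = -460316832138825/4386711868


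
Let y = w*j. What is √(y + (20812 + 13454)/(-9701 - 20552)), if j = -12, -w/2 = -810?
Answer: 7*I*√363130207842/30253 ≈ 139.43*I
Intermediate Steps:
w = 1620 (w = -2*(-810) = 1620)
y = -19440 (y = 1620*(-12) = -19440)
√(y + (20812 + 13454)/(-9701 - 20552)) = √(-19440 + (20812 + 13454)/(-9701 - 20552)) = √(-19440 + 34266/(-30253)) = √(-19440 + 34266*(-1/30253)) = √(-19440 - 34266/30253) = √(-588152586/30253) = 7*I*√363130207842/30253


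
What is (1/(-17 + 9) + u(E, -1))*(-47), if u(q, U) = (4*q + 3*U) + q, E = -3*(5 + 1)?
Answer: 35015/8 ≈ 4376.9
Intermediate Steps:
E = -18 (E = -3*6 = -18)
u(q, U) = 3*U + 5*q (u(q, U) = (3*U + 4*q) + q = 3*U + 5*q)
(1/(-17 + 9) + u(E, -1))*(-47) = (1/(-17 + 9) + (3*(-1) + 5*(-18)))*(-47) = (1/(-8) + (-3 - 90))*(-47) = (-1/8 - 93)*(-47) = -745/8*(-47) = 35015/8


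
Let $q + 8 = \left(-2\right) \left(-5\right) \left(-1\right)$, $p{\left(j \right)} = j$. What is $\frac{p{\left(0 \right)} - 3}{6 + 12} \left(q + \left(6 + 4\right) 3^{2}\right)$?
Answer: $-12$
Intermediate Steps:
$q = -18$ ($q = -8 + \left(-2\right) \left(-5\right) \left(-1\right) = -8 + 10 \left(-1\right) = -8 - 10 = -18$)
$\frac{p{\left(0 \right)} - 3}{6 + 12} \left(q + \left(6 + 4\right) 3^{2}\right) = \frac{0 - 3}{6 + 12} \left(-18 + \left(6 + 4\right) 3^{2}\right) = - \frac{3}{18} \left(-18 + 10 \cdot 9\right) = \left(-3\right) \frac{1}{18} \left(-18 + 90\right) = \left(- \frac{1}{6}\right) 72 = -12$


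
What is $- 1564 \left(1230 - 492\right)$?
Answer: $-1154232$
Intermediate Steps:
$- 1564 \left(1230 - 492\right) = \left(-1564\right) 738 = -1154232$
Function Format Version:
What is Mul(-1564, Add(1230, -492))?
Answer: -1154232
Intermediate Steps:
Mul(-1564, Add(1230, -492)) = Mul(-1564, 738) = -1154232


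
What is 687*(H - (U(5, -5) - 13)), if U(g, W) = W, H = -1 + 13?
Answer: 20610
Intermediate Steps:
H = 12
687*(H - (U(5, -5) - 13)) = 687*(12 - (-5 - 13)) = 687*(12 - 1*(-18)) = 687*(12 + 18) = 687*30 = 20610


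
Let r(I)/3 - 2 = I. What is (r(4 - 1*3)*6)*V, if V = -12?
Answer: -648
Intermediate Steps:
r(I) = 6 + 3*I
(r(4 - 1*3)*6)*V = ((6 + 3*(4 - 1*3))*6)*(-12) = ((6 + 3*(4 - 3))*6)*(-12) = ((6 + 3*1)*6)*(-12) = ((6 + 3)*6)*(-12) = (9*6)*(-12) = 54*(-12) = -648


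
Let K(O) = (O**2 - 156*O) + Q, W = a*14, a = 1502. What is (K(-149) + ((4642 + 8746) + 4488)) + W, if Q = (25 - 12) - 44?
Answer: 84318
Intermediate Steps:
W = 21028 (W = 1502*14 = 21028)
Q = -31 (Q = 13 - 44 = -31)
K(O) = -31 + O**2 - 156*O (K(O) = (O**2 - 156*O) - 31 = -31 + O**2 - 156*O)
(K(-149) + ((4642 + 8746) + 4488)) + W = ((-31 + (-149)**2 - 156*(-149)) + ((4642 + 8746) + 4488)) + 21028 = ((-31 + 22201 + 23244) + (13388 + 4488)) + 21028 = (45414 + 17876) + 21028 = 63290 + 21028 = 84318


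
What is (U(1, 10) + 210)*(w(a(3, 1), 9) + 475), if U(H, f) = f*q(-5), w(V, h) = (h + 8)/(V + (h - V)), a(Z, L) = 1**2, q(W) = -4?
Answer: 729640/9 ≈ 81071.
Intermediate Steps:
a(Z, L) = 1
w(V, h) = (8 + h)/h
U(H, f) = -4*f (U(H, f) = f*(-4) = -4*f)
(U(1, 10) + 210)*(w(a(3, 1), 9) + 475) = (-4*10 + 210)*((8 + 9)/9 + 475) = (-40 + 210)*((1/9)*17 + 475) = 170*(17/9 + 475) = 170*(4292/9) = 729640/9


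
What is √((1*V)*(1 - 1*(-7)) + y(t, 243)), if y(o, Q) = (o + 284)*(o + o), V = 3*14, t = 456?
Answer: 36*√521 ≈ 821.71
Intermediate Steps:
V = 42
y(o, Q) = 2*o*(284 + o) (y(o, Q) = (284 + o)*(2*o) = 2*o*(284 + o))
√((1*V)*(1 - 1*(-7)) + y(t, 243)) = √((1*42)*(1 - 1*(-7)) + 2*456*(284 + 456)) = √(42*(1 + 7) + 2*456*740) = √(42*8 + 674880) = √(336 + 674880) = √675216 = 36*√521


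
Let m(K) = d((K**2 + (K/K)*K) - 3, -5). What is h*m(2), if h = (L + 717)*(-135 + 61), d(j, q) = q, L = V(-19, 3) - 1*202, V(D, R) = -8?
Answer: 187590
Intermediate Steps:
L = -210 (L = -8 - 1*202 = -8 - 202 = -210)
m(K) = -5
h = -37518 (h = (-210 + 717)*(-135 + 61) = 507*(-74) = -37518)
h*m(2) = -37518*(-5) = 187590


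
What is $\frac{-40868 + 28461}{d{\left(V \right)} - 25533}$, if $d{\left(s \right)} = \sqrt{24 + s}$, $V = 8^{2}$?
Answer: $\frac{316787931}{651934001} + \frac{24814 \sqrt{22}}{651934001} \approx 0.4861$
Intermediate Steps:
$V = 64$
$\frac{-40868 + 28461}{d{\left(V \right)} - 25533} = \frac{-40868 + 28461}{\sqrt{24 + 64} - 25533} = - \frac{12407}{\sqrt{88} - 25533} = - \frac{12407}{2 \sqrt{22} - 25533} = - \frac{12407}{-25533 + 2 \sqrt{22}}$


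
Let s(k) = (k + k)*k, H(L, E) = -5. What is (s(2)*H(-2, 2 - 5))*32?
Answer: -1280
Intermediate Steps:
s(k) = 2*k² (s(k) = (2*k)*k = 2*k²)
(s(2)*H(-2, 2 - 5))*32 = ((2*2²)*(-5))*32 = ((2*4)*(-5))*32 = (8*(-5))*32 = -40*32 = -1280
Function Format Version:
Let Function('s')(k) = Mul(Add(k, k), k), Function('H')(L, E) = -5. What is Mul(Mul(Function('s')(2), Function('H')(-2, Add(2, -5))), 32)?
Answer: -1280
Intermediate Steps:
Function('s')(k) = Mul(2, Pow(k, 2)) (Function('s')(k) = Mul(Mul(2, k), k) = Mul(2, Pow(k, 2)))
Mul(Mul(Function('s')(2), Function('H')(-2, Add(2, -5))), 32) = Mul(Mul(Mul(2, Pow(2, 2)), -5), 32) = Mul(Mul(Mul(2, 4), -5), 32) = Mul(Mul(8, -5), 32) = Mul(-40, 32) = -1280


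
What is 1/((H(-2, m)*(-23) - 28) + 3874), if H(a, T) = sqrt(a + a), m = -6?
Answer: 1923/7396916 + 23*I/7396916 ≈ 0.00025997 + 3.1094e-6*I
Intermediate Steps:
H(a, T) = sqrt(2)*sqrt(a) (H(a, T) = sqrt(2*a) = sqrt(2)*sqrt(a))
1/((H(-2, m)*(-23) - 28) + 3874) = 1/(((sqrt(2)*sqrt(-2))*(-23) - 28) + 3874) = 1/(((sqrt(2)*(I*sqrt(2)))*(-23) - 28) + 3874) = 1/(((2*I)*(-23) - 28) + 3874) = 1/((-46*I - 28) + 3874) = 1/((-28 - 46*I) + 3874) = 1/(3846 - 46*I) = (3846 + 46*I)/14793832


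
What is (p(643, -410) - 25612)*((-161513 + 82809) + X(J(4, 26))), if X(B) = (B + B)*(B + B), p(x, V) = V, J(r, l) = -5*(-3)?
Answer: 2024615688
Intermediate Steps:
J(r, l) = 15
X(B) = 4*B² (X(B) = (2*B)*(2*B) = 4*B²)
(p(643, -410) - 25612)*((-161513 + 82809) + X(J(4, 26))) = (-410 - 25612)*((-161513 + 82809) + 4*15²) = -26022*(-78704 + 4*225) = -26022*(-78704 + 900) = -26022*(-77804) = 2024615688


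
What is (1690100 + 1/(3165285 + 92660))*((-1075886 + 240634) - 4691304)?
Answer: -981632732106260276/105095 ≈ -9.3404e+12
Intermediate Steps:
(1690100 + 1/(3165285 + 92660))*((-1075886 + 240634) - 4691304) = (1690100 + 1/3257945)*(-835252 - 4691304) = (1690100 + 1/3257945)*(-5526556) = (5506252844501/3257945)*(-5526556) = -981632732106260276/105095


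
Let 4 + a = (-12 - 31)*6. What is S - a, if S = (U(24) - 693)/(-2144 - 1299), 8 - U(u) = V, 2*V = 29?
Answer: 1805531/6886 ≈ 262.20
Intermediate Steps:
V = 29/2 (V = (½)*29 = 29/2 ≈ 14.500)
U(u) = -13/2 (U(u) = 8 - 1*29/2 = 8 - 29/2 = -13/2)
a = -262 (a = -4 + (-12 - 31)*6 = -4 - 43*6 = -4 - 258 = -262)
S = 1399/6886 (S = (-13/2 - 693)/(-2144 - 1299) = -1399/2/(-3443) = -1399/2*(-1/3443) = 1399/6886 ≈ 0.20317)
S - a = 1399/6886 - 1*(-262) = 1399/6886 + 262 = 1805531/6886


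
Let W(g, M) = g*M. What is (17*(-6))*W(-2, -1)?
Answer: -204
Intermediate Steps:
W(g, M) = M*g
(17*(-6))*W(-2, -1) = (17*(-6))*(-1*(-2)) = -102*2 = -204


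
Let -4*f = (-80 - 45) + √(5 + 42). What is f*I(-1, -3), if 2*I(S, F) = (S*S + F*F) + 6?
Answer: 250 - 2*√47 ≈ 236.29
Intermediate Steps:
I(S, F) = 3 + F²/2 + S²/2 (I(S, F) = ((S*S + F*F) + 6)/2 = ((S² + F²) + 6)/2 = ((F² + S²) + 6)/2 = (6 + F² + S²)/2 = 3 + F²/2 + S²/2)
f = 125/4 - √47/4 (f = -((-80 - 45) + √(5 + 42))/4 = -(-125 + √47)/4 = 125/4 - √47/4 ≈ 29.536)
f*I(-1, -3) = (125/4 - √47/4)*(3 + (½)*(-3)² + (½)*(-1)²) = (125/4 - √47/4)*(3 + (½)*9 + (½)*1) = (125/4 - √47/4)*(3 + 9/2 + ½) = (125/4 - √47/4)*8 = 250 - 2*√47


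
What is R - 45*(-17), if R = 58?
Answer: 823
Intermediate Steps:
R - 45*(-17) = 58 - 45*(-17) = 58 + 765 = 823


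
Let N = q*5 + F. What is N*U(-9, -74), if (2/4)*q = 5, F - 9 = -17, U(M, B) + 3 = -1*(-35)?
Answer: 1344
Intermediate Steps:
U(M, B) = 32 (U(M, B) = -3 - 1*(-35) = -3 + 35 = 32)
F = -8 (F = 9 - 17 = -8)
q = 10 (q = 2*5 = 10)
N = 42 (N = 10*5 - 8 = 50 - 8 = 42)
N*U(-9, -74) = 42*32 = 1344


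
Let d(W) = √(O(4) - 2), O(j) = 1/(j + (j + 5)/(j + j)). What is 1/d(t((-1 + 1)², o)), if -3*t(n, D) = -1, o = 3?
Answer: -I*√3034/74 ≈ -0.74435*I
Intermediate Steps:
t(n, D) = ⅓ (t(n, D) = -⅓*(-1) = ⅓)
O(j) = 1/(j + (5 + j)/(2*j)) (O(j) = 1/(j + (5 + j)/((2*j))) = 1/(j + (5 + j)*(1/(2*j))) = 1/(j + (5 + j)/(2*j)))
d(W) = I*√3034/41 (d(W) = √(2*4/(5 + 4 + 2*4²) - 2) = √(2*4/(5 + 4 + 2*16) - 2) = √(2*4/(5 + 4 + 32) - 2) = √(2*4/41 - 2) = √(2*4*(1/41) - 2) = √(8/41 - 2) = √(-74/41) = I*√3034/41)
1/d(t((-1 + 1)², o)) = 1/(I*√3034/41) = -I*√3034/74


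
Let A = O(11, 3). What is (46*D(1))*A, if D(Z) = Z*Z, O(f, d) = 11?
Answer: 506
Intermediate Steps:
D(Z) = Z²
A = 11
(46*D(1))*A = (46*1²)*11 = (46*1)*11 = 46*11 = 506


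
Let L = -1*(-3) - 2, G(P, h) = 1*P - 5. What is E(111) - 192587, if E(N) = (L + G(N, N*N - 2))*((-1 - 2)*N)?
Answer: -228218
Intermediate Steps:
G(P, h) = -5 + P (G(P, h) = P - 5 = -5 + P)
L = 1 (L = 3 - 2 = 1)
E(N) = -3*N*(-4 + N) (E(N) = (1 + (-5 + N))*((-1 - 2)*N) = (-4 + N)*(-3*N) = -3*N*(-4 + N))
E(111) - 192587 = 3*111*(4 - 1*111) - 192587 = 3*111*(4 - 111) - 192587 = 3*111*(-107) - 192587 = -35631 - 192587 = -228218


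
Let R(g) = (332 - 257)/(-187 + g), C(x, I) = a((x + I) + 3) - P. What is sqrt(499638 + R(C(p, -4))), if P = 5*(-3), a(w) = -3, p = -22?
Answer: 3*sqrt(2720249)/7 ≈ 706.85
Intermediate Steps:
P = -15
C(x, I) = 12 (C(x, I) = -3 - 1*(-15) = -3 + 15 = 12)
R(g) = 75/(-187 + g)
sqrt(499638 + R(C(p, -4))) = sqrt(499638 + 75/(-187 + 12)) = sqrt(499638 + 75/(-175)) = sqrt(499638 + 75*(-1/175)) = sqrt(499638 - 3/7) = sqrt(3497463/7) = 3*sqrt(2720249)/7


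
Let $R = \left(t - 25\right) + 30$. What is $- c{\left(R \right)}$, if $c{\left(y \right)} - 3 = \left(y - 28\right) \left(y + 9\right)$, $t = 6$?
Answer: $337$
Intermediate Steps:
$R = 11$ ($R = \left(6 - 25\right) + 30 = -19 + 30 = 11$)
$c{\left(y \right)} = 3 + \left(-28 + y\right) \left(9 + y\right)$ ($c{\left(y \right)} = 3 + \left(y - 28\right) \left(y + 9\right) = 3 + \left(-28 + y\right) \left(9 + y\right)$)
$- c{\left(R \right)} = - (-249 + 11^{2} - 209) = - (-249 + 121 - 209) = \left(-1\right) \left(-337\right) = 337$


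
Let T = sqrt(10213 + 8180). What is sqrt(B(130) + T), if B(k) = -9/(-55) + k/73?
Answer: sqrt(31345105 + 16120225*sqrt(18393))/4015 ≈ 11.729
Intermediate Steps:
B(k) = 9/55 + k/73 (B(k) = -9*(-1/55) + k*(1/73) = 9/55 + k/73)
T = sqrt(18393) ≈ 135.62
sqrt(B(130) + T) = sqrt((9/55 + (1/73)*130) + sqrt(18393)) = sqrt((9/55 + 130/73) + sqrt(18393)) = sqrt(7807/4015 + sqrt(18393))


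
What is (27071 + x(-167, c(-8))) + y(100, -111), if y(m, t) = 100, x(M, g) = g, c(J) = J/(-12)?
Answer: 81515/3 ≈ 27172.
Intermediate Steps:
c(J) = -J/12 (c(J) = J*(-1/12) = -J/12)
(27071 + x(-167, c(-8))) + y(100, -111) = (27071 - 1/12*(-8)) + 100 = (27071 + ⅔) + 100 = 81215/3 + 100 = 81515/3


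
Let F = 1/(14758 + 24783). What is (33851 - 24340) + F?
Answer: 376074452/39541 ≈ 9511.0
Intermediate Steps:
F = 1/39541 ≈ 2.5290e-5
(33851 - 24340) + F = (33851 - 24340) + 1/39541 = 9511 + 1/39541 = 376074452/39541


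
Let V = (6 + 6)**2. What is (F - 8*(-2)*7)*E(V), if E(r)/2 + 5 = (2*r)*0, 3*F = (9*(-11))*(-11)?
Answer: -4750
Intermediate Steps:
V = 144 (V = 12**2 = 144)
F = 363 (F = ((9*(-11))*(-11))/3 = (-99*(-11))/3 = (1/3)*1089 = 363)
E(r) = -10 (E(r) = -10 + 2*((2*r)*0) = -10 + 2*0 = -10 + 0 = -10)
(F - 8*(-2)*7)*E(V) = (363 - 8*(-2)*7)*(-10) = (363 + 16*7)*(-10) = (363 + 112)*(-10) = 475*(-10) = -4750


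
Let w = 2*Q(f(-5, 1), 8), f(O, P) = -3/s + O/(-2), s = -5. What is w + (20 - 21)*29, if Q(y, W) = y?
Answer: -114/5 ≈ -22.800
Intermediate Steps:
f(O, P) = ⅗ - O/2 (f(O, P) = -3/(-5) + O/(-2) = -3*(-⅕) + O*(-½) = ⅗ - O/2)
w = 31/5 (w = 2*(⅗ - ½*(-5)) = 2*(⅗ + 5/2) = 2*(31/10) = 31/5 ≈ 6.2000)
w + (20 - 21)*29 = 31/5 + (20 - 21)*29 = 31/5 - 1*29 = 31/5 - 29 = -114/5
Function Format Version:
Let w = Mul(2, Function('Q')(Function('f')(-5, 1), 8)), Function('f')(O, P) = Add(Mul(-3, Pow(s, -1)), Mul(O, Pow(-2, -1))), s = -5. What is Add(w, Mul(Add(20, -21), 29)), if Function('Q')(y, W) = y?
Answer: Rational(-114, 5) ≈ -22.800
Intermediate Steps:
Function('f')(O, P) = Add(Rational(3, 5), Mul(Rational(-1, 2), O)) (Function('f')(O, P) = Add(Mul(-3, Pow(-5, -1)), Mul(O, Pow(-2, -1))) = Add(Mul(-3, Rational(-1, 5)), Mul(O, Rational(-1, 2))) = Add(Rational(3, 5), Mul(Rational(-1, 2), O)))
w = Rational(31, 5) (w = Mul(2, Add(Rational(3, 5), Mul(Rational(-1, 2), -5))) = Mul(2, Add(Rational(3, 5), Rational(5, 2))) = Mul(2, Rational(31, 10)) = Rational(31, 5) ≈ 6.2000)
Add(w, Mul(Add(20, -21), 29)) = Add(Rational(31, 5), Mul(Add(20, -21), 29)) = Add(Rational(31, 5), Mul(-1, 29)) = Add(Rational(31, 5), -29) = Rational(-114, 5)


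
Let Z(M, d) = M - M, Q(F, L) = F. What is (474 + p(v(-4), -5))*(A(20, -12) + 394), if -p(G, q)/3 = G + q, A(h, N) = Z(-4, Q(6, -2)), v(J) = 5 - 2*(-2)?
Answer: 182028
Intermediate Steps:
Z(M, d) = 0
v(J) = 9 (v(J) = 5 + 4 = 9)
A(h, N) = 0
p(G, q) = -3*G - 3*q (p(G, q) = -3*(G + q) = -3*G - 3*q)
(474 + p(v(-4), -5))*(A(20, -12) + 394) = (474 + (-3*9 - 3*(-5)))*(0 + 394) = (474 + (-27 + 15))*394 = (474 - 12)*394 = 462*394 = 182028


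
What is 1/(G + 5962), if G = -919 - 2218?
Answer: 1/2825 ≈ 0.00035398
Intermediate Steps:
G = -3137
1/(G + 5962) = 1/(-3137 + 5962) = 1/2825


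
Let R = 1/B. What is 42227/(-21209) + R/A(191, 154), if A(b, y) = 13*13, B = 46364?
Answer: -330870312923/166183458844 ≈ -1.9910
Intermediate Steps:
A(b, y) = 169
R = 1/46364 ≈ 2.1568e-5
42227/(-21209) + R/A(191, 154) = 42227/(-21209) + (1/46364)/169 = 42227*(-1/21209) + (1/46364)*(1/169) = -42227/21209 + 1/7835516 = -330870312923/166183458844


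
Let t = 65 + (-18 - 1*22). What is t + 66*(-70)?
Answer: -4595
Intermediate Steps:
t = 25 (t = 65 + (-18 - 22) = 65 - 40 = 25)
t + 66*(-70) = 25 + 66*(-70) = 25 - 4620 = -4595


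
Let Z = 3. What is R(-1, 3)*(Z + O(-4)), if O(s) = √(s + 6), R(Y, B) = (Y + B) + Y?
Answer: 3 + √2 ≈ 4.4142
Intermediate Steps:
R(Y, B) = B + 2*Y (R(Y, B) = (B + Y) + Y = B + 2*Y)
O(s) = √(6 + s)
R(-1, 3)*(Z + O(-4)) = (3 + 2*(-1))*(3 + √(6 - 4)) = (3 - 2)*(3 + √2) = 1*(3 + √2) = 3 + √2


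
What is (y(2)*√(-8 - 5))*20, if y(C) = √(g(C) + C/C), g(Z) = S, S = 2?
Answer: 20*I*√39 ≈ 124.9*I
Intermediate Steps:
g(Z) = 2
y(C) = √3 (y(C) = √(2 + C/C) = √(2 + 1) = √3)
(y(2)*√(-8 - 5))*20 = (√3*√(-8 - 5))*20 = (√3*√(-13))*20 = (√3*(I*√13))*20 = (I*√39)*20 = 20*I*√39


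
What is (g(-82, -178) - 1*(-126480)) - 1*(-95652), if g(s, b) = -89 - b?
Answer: 222221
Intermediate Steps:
(g(-82, -178) - 1*(-126480)) - 1*(-95652) = ((-89 - 1*(-178)) - 1*(-126480)) - 1*(-95652) = ((-89 + 178) + 126480) + 95652 = (89 + 126480) + 95652 = 126569 + 95652 = 222221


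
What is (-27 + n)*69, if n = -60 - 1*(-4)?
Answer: -5727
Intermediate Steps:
n = -56 (n = -60 + 4 = -56)
(-27 + n)*69 = (-27 - 56)*69 = -83*69 = -5727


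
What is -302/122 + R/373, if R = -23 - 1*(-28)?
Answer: -56018/22753 ≈ -2.4620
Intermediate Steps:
R = 5 (R = -23 + 28 = 5)
-302/122 + R/373 = -302/122 + 5/373 = -302*1/122 + 5*(1/373) = -151/61 + 5/373 = -56018/22753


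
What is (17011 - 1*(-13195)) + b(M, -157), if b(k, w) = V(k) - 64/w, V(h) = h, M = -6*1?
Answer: 4741464/157 ≈ 30200.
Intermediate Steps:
M = -6
b(k, w) = k - 64/w
(17011 - 1*(-13195)) + b(M, -157) = (17011 - 1*(-13195)) + (-6 - 64/(-157)) = (17011 + 13195) + (-6 - 64*(-1/157)) = 30206 + (-6 + 64/157) = 30206 - 878/157 = 4741464/157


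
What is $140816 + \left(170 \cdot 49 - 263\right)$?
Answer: $148883$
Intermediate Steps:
$140816 + \left(170 \cdot 49 - 263\right) = 140816 + \left(8330 - 263\right) = 140816 + 8067 = 148883$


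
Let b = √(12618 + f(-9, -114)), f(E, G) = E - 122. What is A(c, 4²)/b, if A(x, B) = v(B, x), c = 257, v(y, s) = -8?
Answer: -8*√12487/12487 ≈ -0.071591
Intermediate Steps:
f(E, G) = -122 + E
A(x, B) = -8
b = √12487 (b = √(12618 + (-122 - 9)) = √(12618 - 131) = √12487 ≈ 111.75)
A(c, 4²)/b = -8*√12487/12487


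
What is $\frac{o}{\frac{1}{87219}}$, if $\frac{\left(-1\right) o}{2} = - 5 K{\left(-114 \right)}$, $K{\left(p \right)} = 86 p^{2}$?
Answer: $974808386640$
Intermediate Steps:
$o = 11176560$ ($o = - 2 \left(- 5 \cdot 86 \left(-114\right)^{2}\right) = - 2 \left(- 5 \cdot 86 \cdot 12996\right) = - 2 \left(\left(-5\right) 1117656\right) = \left(-2\right) \left(-5588280\right) = 11176560$)
$\frac{o}{\frac{1}{87219}} = \frac{11176560}{\frac{1}{87219}} = 11176560 \frac{1}{\frac{1}{87219}} = 11176560 \cdot 87219 = 974808386640$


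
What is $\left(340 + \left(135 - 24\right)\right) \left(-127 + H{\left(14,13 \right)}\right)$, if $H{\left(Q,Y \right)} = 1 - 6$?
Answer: $-59532$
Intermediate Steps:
$H{\left(Q,Y \right)} = -5$
$\left(340 + \left(135 - 24\right)\right) \left(-127 + H{\left(14,13 \right)}\right) = \left(340 + \left(135 - 24\right)\right) \left(-127 - 5\right) = \left(340 + 111\right) \left(-132\right) = 451 \left(-132\right) = -59532$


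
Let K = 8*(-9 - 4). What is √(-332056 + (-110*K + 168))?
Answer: 8*I*√5007 ≈ 566.08*I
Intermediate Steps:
K = -104 (K = 8*(-13) = -104)
√(-332056 + (-110*K + 168)) = √(-332056 + (-110*(-104) + 168)) = √(-332056 + (11440 + 168)) = √(-332056 + 11608) = √(-320448) = 8*I*√5007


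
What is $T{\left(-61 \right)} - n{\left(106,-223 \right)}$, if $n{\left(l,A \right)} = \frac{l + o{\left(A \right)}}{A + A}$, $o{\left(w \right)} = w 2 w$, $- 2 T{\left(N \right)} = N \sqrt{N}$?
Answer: $\frac{49782}{223} + \frac{61 i \sqrt{61}}{2} \approx 223.24 + 238.21 i$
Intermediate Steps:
$T{\left(N \right)} = - \frac{N^{\frac{3}{2}}}{2}$ ($T{\left(N \right)} = - \frac{N \sqrt{N}}{2} = - \frac{N^{\frac{3}{2}}}{2}$)
$o{\left(w \right)} = 2 w^{2}$ ($o{\left(w \right)} = 2 w w = 2 w^{2}$)
$n{\left(l,A \right)} = \frac{l + 2 A^{2}}{2 A}$ ($n{\left(l,A \right)} = \frac{l + 2 A^{2}}{A + A} = \frac{l + 2 A^{2}}{2 A}$)
$T{\left(-61 \right)} - n{\left(106,-223 \right)} = - \frac{\left(-61\right)^{\frac{3}{2}}}{2} - \left(-223 + \frac{1}{2} \cdot 106 \frac{1}{-223}\right) = - \frac{\left(-61\right) i \sqrt{61}}{2} - \left(-223 + \frac{1}{2} \cdot 106 \left(- \frac{1}{223}\right)\right) = \frac{61 i \sqrt{61}}{2} - \left(-223 - \frac{53}{223}\right) = \frac{61 i \sqrt{61}}{2} - - \frac{49782}{223} = \frac{61 i \sqrt{61}}{2} + \frac{49782}{223} = \frac{49782}{223} + \frac{61 i \sqrt{61}}{2}$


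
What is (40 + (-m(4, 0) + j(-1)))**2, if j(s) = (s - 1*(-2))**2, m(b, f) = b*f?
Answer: 1681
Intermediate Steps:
j(s) = (2 + s)**2 (j(s) = (s + 2)**2 = (2 + s)**2)
(40 + (-m(4, 0) + j(-1)))**2 = (40 + (-4*0 + (2 - 1)**2))**2 = (40 + (-1*0 + 1**2))**2 = (40 + (0 + 1))**2 = (40 + 1)**2 = 41**2 = 1681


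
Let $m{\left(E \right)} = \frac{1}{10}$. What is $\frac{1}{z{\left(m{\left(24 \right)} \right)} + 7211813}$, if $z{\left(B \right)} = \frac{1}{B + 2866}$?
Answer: $\frac{28661}{206697772403} \approx 1.3866 \cdot 10^{-7}$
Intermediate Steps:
$m{\left(E \right)} = \frac{1}{10}$
$z{\left(B \right)} = \frac{1}{2866 + B}$
$\frac{1}{z{\left(m{\left(24 \right)} \right)} + 7211813} = \frac{1}{\frac{1}{2866 + \frac{1}{10}} + 7211813} = \frac{1}{\frac{1}{\frac{28661}{10}} + 7211813} = \frac{1}{\frac{10}{28661} + 7211813} = \frac{1}{\frac{206697772403}{28661}} = \frac{28661}{206697772403}$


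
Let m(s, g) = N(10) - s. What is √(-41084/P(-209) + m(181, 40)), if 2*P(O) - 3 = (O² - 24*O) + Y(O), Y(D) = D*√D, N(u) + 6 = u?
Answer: √((-8702068 + 36993*I*√209)/(48700 - 209*I*√209)) ≈ 0.0039 - 13.367*I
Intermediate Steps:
N(u) = -6 + u
Y(D) = D^(3/2)
P(O) = 3/2 + O²/2 + O^(3/2)/2 - 12*O (P(O) = 3/2 + ((O² - 24*O) + O^(3/2))/2 = 3/2 + (O² + O^(3/2) - 24*O)/2 = 3/2 + (O²/2 + O^(3/2)/2 - 12*O) = 3/2 + O²/2 + O^(3/2)/2 - 12*O)
m(s, g) = 4 - s (m(s, g) = (-6 + 10) - s = 4 - s)
√(-41084/P(-209) + m(181, 40)) = √(-41084/(3/2 + (½)*(-209)² + (-209)^(3/2)/2 - 12*(-209)) + (4 - 1*181)) = √(-41084/(3/2 + (½)*43681 + (-209*I*√209)/2 + 2508) + (4 - 181)) = √(-41084/(3/2 + 43681/2 - 209*I*√209/2 + 2508) - 177) = √(-41084/(24350 - 209*I*√209/2) - 177) = √(-177 - 41084/(24350 - 209*I*√209/2))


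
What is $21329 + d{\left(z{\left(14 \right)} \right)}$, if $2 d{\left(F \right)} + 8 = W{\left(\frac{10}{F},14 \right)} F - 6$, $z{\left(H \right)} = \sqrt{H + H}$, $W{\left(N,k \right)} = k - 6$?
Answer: $21322 + 8 \sqrt{7} \approx 21343.0$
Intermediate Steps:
$W{\left(N,k \right)} = -6 + k$
$z{\left(H \right)} = \sqrt{2} \sqrt{H}$ ($z{\left(H \right)} = \sqrt{2 H} = \sqrt{2} \sqrt{H}$)
$d{\left(F \right)} = -7 + 4 F$ ($d{\left(F \right)} = -4 + \frac{\left(-6 + 14\right) F - 6}{2} = -4 + \frac{8 F - 6}{2} = -4 + \frac{-6 + 8 F}{2} = -4 + \left(-3 + 4 F\right) = -7 + 4 F$)
$21329 + d{\left(z{\left(14 \right)} \right)} = 21329 - \left(7 - 4 \sqrt{2} \sqrt{14}\right) = 21329 - \left(7 - 4 \cdot 2 \sqrt{7}\right) = 21329 - \left(7 - 8 \sqrt{7}\right) = 21322 + 8 \sqrt{7}$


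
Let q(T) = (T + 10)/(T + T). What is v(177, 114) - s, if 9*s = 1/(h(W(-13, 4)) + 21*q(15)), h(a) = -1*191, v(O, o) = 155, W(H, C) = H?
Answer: 484067/3123 ≈ 155.00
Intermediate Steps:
q(T) = (10 + T)/(2*T) (q(T) = (10 + T)/((2*T)) = (10 + T)*(1/(2*T)) = (10 + T)/(2*T))
h(a) = -191
s = -2/3123 (s = 1/(9*(-191 + 21*((½)*(10 + 15)/15))) = 1/(9*(-191 + 21*((½)*(1/15)*25))) = 1/(9*(-191 + 21*(⅚))) = 1/(9*(-191 + 35/2)) = 1/(9*(-347/2)) = (⅑)*(-2/347) = -2/3123 ≈ -0.00064041)
v(177, 114) - s = 155 - 1*(-2/3123) = 155 + 2/3123 = 484067/3123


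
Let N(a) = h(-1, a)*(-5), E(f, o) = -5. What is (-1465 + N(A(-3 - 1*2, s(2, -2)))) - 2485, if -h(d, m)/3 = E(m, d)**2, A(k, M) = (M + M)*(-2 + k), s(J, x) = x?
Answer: -3575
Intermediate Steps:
A(k, M) = 2*M*(-2 + k) (A(k, M) = (2*M)*(-2 + k) = 2*M*(-2 + k))
h(d, m) = -75 (h(d, m) = -3*(-5)**2 = -3*25 = -75)
N(a) = 375 (N(a) = -75*(-5) = 375)
(-1465 + N(A(-3 - 1*2, s(2, -2)))) - 2485 = (-1465 + 375) - 2485 = -1090 - 2485 = -3575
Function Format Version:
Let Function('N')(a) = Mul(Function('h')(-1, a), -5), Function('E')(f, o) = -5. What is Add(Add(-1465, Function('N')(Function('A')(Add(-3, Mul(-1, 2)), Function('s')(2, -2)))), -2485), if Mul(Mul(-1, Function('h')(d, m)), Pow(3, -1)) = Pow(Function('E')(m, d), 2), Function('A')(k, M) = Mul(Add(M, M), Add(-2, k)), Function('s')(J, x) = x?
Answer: -3575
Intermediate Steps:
Function('A')(k, M) = Mul(2, M, Add(-2, k)) (Function('A')(k, M) = Mul(Mul(2, M), Add(-2, k)) = Mul(2, M, Add(-2, k)))
Function('h')(d, m) = -75 (Function('h')(d, m) = Mul(-3, Pow(-5, 2)) = Mul(-3, 25) = -75)
Function('N')(a) = 375 (Function('N')(a) = Mul(-75, -5) = 375)
Add(Add(-1465, Function('N')(Function('A')(Add(-3, Mul(-1, 2)), Function('s')(2, -2)))), -2485) = Add(Add(-1465, 375), -2485) = Add(-1090, -2485) = -3575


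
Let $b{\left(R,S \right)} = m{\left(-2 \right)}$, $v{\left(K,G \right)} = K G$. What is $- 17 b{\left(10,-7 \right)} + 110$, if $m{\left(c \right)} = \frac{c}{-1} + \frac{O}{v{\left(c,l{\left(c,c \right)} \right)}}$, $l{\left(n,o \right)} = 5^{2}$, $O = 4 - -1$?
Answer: $\frac{777}{10} \approx 77.7$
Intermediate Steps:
$O = 5$ ($O = 4 + 1 = 5$)
$l{\left(n,o \right)} = 25$
$v{\left(K,G \right)} = G K$
$m{\left(c \right)} = - c + \frac{1}{5 c}$ ($m{\left(c \right)} = \frac{c}{-1} + \frac{5}{25 c} = c \left(-1\right) + 5 \frac{1}{25 c} = - c + \frac{1}{5 c}$)
$b{\left(R,S \right)} = \frac{19}{10}$ ($b{\left(R,S \right)} = \left(-1\right) \left(-2\right) + \frac{1}{5 \left(-2\right)} = 2 + \frac{1}{5} \left(- \frac{1}{2}\right) = 2 - \frac{1}{10} = \frac{19}{10}$)
$- 17 b{\left(10,-7 \right)} + 110 = \left(-17\right) \frac{19}{10} + 110 = - \frac{323}{10} + 110 = \frac{777}{10}$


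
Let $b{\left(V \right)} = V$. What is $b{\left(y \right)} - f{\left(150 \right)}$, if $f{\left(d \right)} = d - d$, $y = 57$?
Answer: $57$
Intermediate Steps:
$f{\left(d \right)} = 0$
$b{\left(y \right)} - f{\left(150 \right)} = 57 - 0 = 57 + 0 = 57$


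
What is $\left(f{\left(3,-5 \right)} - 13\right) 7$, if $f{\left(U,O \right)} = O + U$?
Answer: $-105$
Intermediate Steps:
$\left(f{\left(3,-5 \right)} - 13\right) 7 = \left(\left(-5 + 3\right) - 13\right) 7 = \left(-2 - 13\right) 7 = \left(-15\right) 7 = -105$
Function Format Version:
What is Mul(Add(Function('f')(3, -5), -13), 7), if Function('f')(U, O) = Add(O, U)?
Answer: -105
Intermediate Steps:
Mul(Add(Function('f')(3, -5), -13), 7) = Mul(Add(Add(-5, 3), -13), 7) = Mul(Add(-2, -13), 7) = Mul(-15, 7) = -105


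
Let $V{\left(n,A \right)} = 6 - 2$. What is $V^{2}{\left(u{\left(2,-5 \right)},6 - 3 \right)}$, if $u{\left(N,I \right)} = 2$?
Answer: $16$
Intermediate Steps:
$V{\left(n,A \right)} = 4$ ($V{\left(n,A \right)} = 6 - 2 = 4$)
$V^{2}{\left(u{\left(2,-5 \right)},6 - 3 \right)} = 4^{2} = 16$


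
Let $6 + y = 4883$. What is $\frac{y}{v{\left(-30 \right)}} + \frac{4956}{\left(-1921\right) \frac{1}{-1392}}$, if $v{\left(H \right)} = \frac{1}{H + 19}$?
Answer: $- \frac{96157135}{1921} \approx -50056.0$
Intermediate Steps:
$v{\left(H \right)} = \frac{1}{19 + H}$
$y = 4877$ ($y = -6 + 4883 = 4877$)
$\frac{y}{v{\left(-30 \right)}} + \frac{4956}{\left(-1921\right) \frac{1}{-1392}} = \frac{4877}{\frac{1}{19 - 30}} + \frac{4956}{\left(-1921\right) \frac{1}{-1392}} = \frac{4877}{\frac{1}{-11}} + \frac{4956}{\left(-1921\right) \left(- \frac{1}{1392}\right)} = \frac{4877}{- \frac{1}{11}} + \frac{4956}{\frac{1921}{1392}} = 4877 \left(-11\right) + 4956 \cdot \frac{1392}{1921} = -53647 + \frac{6898752}{1921} = - \frac{96157135}{1921}$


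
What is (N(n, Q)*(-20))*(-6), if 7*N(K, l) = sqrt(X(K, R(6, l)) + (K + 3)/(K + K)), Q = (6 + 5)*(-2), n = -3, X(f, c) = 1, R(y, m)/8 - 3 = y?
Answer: 120/7 ≈ 17.143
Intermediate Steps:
R(y, m) = 24 + 8*y
Q = -22 (Q = 11*(-2) = -22)
N(K, l) = sqrt(1 + (3 + K)/(2*K))/7 (N(K, l) = sqrt(1 + (K + 3)/(K + K))/7 = sqrt(1 + (3 + K)/((2*K)))/7 = sqrt(1 + (3 + K)*(1/(2*K)))/7 = sqrt(1 + (3 + K)/(2*K))/7)
(N(n, Q)*(-20))*(-6) = ((sqrt(6)*sqrt((1 - 3)/(-3))/14)*(-20))*(-6) = ((sqrt(6)*sqrt(-1/3*(-2))/14)*(-20))*(-6) = ((sqrt(6)*sqrt(2/3)/14)*(-20))*(-6) = ((sqrt(6)*(sqrt(6)/3)/14)*(-20))*(-6) = ((1/7)*(-20))*(-6) = -20/7*(-6) = 120/7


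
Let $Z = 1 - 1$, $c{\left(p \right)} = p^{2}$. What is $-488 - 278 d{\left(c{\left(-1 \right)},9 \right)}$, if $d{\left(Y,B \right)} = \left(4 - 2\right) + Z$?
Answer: $-1044$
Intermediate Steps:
$Z = 0$ ($Z = 1 - 1 = 0$)
$d{\left(Y,B \right)} = 2$ ($d{\left(Y,B \right)} = \left(4 - 2\right) + 0 = 2 + 0 = 2$)
$-488 - 278 d{\left(c{\left(-1 \right)},9 \right)} = -488 - 556 = -1044$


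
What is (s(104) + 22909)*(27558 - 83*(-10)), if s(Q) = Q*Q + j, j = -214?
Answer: 951310268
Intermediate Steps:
s(Q) = -214 + Q**2 (s(Q) = Q*Q - 214 = Q**2 - 214 = -214 + Q**2)
(s(104) + 22909)*(27558 - 83*(-10)) = ((-214 + 104**2) + 22909)*(27558 - 83*(-10)) = ((-214 + 10816) + 22909)*(27558 + 830) = (10602 + 22909)*28388 = 33511*28388 = 951310268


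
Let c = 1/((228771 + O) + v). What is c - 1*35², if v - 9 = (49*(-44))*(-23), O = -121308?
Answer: -192398499/157060 ≈ -1225.0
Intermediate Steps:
v = 49597 (v = 9 + (49*(-44))*(-23) = 9 - 2156*(-23) = 9 + 49588 = 49597)
c = 1/157060 (c = 1/((228771 - 121308) + 49597) = 1/(107463 + 49597) = 1/157060 ≈ 6.3670e-6)
c - 1*35² = 1/157060 - 1*35² = 1/157060 - 1*1225 = 1/157060 - 1225 = -192398499/157060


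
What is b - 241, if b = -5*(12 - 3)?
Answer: -286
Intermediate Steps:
b = -45 (b = -5*9 = -45)
b - 241 = -45 - 241 = -286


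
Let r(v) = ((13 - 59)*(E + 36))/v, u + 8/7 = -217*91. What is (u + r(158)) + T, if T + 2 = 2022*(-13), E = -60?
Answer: -25454123/553 ≈ -46029.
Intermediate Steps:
u = -138237/7 (u = -8/7 - 217*91 = -8/7 - 19747 = -138237/7 ≈ -19748.)
T = -26288 (T = -2 + 2022*(-13) = -2 - 26286 = -26288)
r(v) = 1104/v (r(v) = ((13 - 59)*(-60 + 36))/v = (-46*(-24))/v = 1104/v)
(u + r(158)) + T = (-138237/7 + 1104/158) - 26288 = (-138237/7 + 1104*(1/158)) - 26288 = (-138237/7 + 552/79) - 26288 = -10916859/553 - 26288 = -25454123/553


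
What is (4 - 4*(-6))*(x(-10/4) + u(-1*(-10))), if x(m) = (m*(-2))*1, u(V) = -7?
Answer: -56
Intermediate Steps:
x(m) = -2*m (x(m) = -2*m*1 = -2*m)
(4 - 4*(-6))*(x(-10/4) + u(-1*(-10))) = (4 - 4*(-6))*(-(-20)/4 - 7) = (4 + 24)*(-(-20)/4 - 7) = 28*(-2*(-5/2) - 7) = 28*(5 - 7) = 28*(-2) = -56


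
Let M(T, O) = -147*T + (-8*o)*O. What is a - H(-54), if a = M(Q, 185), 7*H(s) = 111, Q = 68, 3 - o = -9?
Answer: -194403/7 ≈ -27772.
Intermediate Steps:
o = 12 (o = 3 - 1*(-9) = 3 + 9 = 12)
H(s) = 111/7 (H(s) = (⅐)*111 = 111/7)
M(T, O) = -147*T - 96*O (M(T, O) = -147*T + (-8*12)*O = -147*T - 96*O)
a = -27756 (a = -147*68 - 96*185 = -9996 - 17760 = -27756)
a - H(-54) = -27756 - 1*111/7 = -27756 - 111/7 = -194403/7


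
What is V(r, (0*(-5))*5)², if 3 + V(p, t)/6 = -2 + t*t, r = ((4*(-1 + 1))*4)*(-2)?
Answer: 900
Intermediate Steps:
r = 0 (r = ((4*0)*4)*(-2) = (0*4)*(-2) = 0*(-2) = 0)
V(p, t) = -30 + 6*t² (V(p, t) = -18 + 6*(-2 + t*t) = -18 + 6*(-2 + t²) = -18 + (-12 + 6*t²) = -30 + 6*t²)
V(r, (0*(-5))*5)² = (-30 + 6*((0*(-5))*5)²)² = (-30 + 6*(0*5)²)² = (-30 + 6*0²)² = (-30 + 6*0)² = (-30 + 0)² = (-30)² = 900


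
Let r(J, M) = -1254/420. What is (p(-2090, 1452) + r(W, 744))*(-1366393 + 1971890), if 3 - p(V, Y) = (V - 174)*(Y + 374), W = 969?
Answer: 175221435092057/70 ≈ 2.5032e+12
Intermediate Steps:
r(J, M) = -209/70 (r(J, M) = -1254*1/420 = -209/70)
p(V, Y) = 3 - (-174 + V)*(374 + Y) (p(V, Y) = 3 - (V - 174)*(Y + 374) = 3 - (-174 + V)*(374 + Y))
(p(-2090, 1452) + r(W, 744))*(-1366393 + 1971890) = ((65079 - 374*(-2090) + 174*1452 - 1*(-2090)*1452) - 209/70)*(-1366393 + 1971890) = ((65079 + 781660 + 252648 + 3034680) - 209/70)*605497 = (4134067 - 209/70)*605497 = (289384481/70)*605497 = 175221435092057/70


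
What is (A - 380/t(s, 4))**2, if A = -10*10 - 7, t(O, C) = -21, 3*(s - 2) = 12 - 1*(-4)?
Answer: 3485689/441 ≈ 7904.1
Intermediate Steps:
s = 22/3 (s = 2 + (12 - 1*(-4))/3 = 2 + (12 + 4)/3 = 2 + (1/3)*16 = 2 + 16/3 = 22/3 ≈ 7.3333)
A = -107 (A = -100 - 7 = -107)
(A - 380/t(s, 4))**2 = (-107 - 380/(-21))**2 = (-107 - 380*(-1/21))**2 = (-107 + 380/21)**2 = (-1867/21)**2 = 3485689/441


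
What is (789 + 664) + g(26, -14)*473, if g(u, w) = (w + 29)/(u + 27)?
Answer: 84104/53 ≈ 1586.9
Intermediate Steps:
g(u, w) = (29 + w)/(27 + u)
(789 + 664) + g(26, -14)*473 = (789 + 664) + ((29 - 14)/(27 + 26))*473 = 1453 + (15/53)*473 = 1453 + 7095/53 = 84104/53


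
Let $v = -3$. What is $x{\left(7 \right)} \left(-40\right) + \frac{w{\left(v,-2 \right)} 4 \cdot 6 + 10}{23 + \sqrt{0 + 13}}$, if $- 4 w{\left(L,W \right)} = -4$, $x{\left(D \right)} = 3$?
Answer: $- \frac{30569}{258} - \frac{17 \sqrt{13}}{258} \approx -118.72$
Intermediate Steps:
$w{\left(L,W \right)} = 1$ ($w{\left(L,W \right)} = \left(- \frac{1}{4}\right) \left(-4\right) = 1$)
$x{\left(7 \right)} \left(-40\right) + \frac{w{\left(v,-2 \right)} 4 \cdot 6 + 10}{23 + \sqrt{0 + 13}} = 3 \left(-40\right) + \frac{1 \cdot 4 \cdot 6 + 10}{23 + \sqrt{0 + 13}} = -120 + \frac{4 \cdot 6 + 10}{23 + \sqrt{13}} = -120 + \frac{24 + 10}{23 + \sqrt{13}} = -120 + \frac{34}{23 + \sqrt{13}}$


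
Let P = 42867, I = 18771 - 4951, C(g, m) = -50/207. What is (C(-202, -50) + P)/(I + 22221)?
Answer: 8873419/7460487 ≈ 1.1894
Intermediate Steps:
C(g, m) = -50/207 (C(g, m) = -50*1/207 = -50/207)
I = 13820
(C(-202, -50) + P)/(I + 22221) = (-50/207 + 42867)/(13820 + 22221) = (8873419/207)/36041 = (8873419/207)*(1/36041) = 8873419/7460487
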